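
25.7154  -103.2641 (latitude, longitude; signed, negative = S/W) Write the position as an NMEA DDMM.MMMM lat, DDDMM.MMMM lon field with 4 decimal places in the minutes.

2542.9240,N / 10315.8460,W

Lat: minutes = (25.715400 − 25) × 60 = 42.924000
Longitude is negative → W; |value| = 103.264100
Longitude: minutes = (103.264100 − 103) × 60 = 15.846000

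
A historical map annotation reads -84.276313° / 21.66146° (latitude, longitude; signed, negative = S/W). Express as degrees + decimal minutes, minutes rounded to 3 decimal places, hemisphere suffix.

Latitude is negative → S; |value| = 84.276313
Lat: 84° + 0.276313 × 60 = 84° 16.57878′
Longitude: 21° + 0.661460 × 60 = 21° 39.68760′

84° 16.579′ S, 21° 39.688′ E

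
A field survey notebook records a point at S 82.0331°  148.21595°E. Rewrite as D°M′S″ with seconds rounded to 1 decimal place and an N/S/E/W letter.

φ: 0.033100° → 1.98600′; 0.98600 × 60 = 59.160″
Longitude: 0.215950° → 12.95700′; 0.95700 × 60 = 57.420″

82°01′59.2″ S, 148°12′57.4″ E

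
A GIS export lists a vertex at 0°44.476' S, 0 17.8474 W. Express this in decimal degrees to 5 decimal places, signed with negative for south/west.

-0.74127, -0.29746

φ: 44.476′ = 0.741267°; total 0.741267
hemisphere S, so the sign is −
λ: 0 + 17.8474/60 = 0.297457
hemisphere W, so the sign is −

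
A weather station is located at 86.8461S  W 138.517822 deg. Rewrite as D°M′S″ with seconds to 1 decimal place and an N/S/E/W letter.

86°50′46.0″ S, 138°31′4.2″ W

φ: 0.846100 × 60 = 50.76600′ → 50′, remainder × 60 = 45.960″
Lon: whole degrees 138; 31.06932′ → 31′ and 4.159″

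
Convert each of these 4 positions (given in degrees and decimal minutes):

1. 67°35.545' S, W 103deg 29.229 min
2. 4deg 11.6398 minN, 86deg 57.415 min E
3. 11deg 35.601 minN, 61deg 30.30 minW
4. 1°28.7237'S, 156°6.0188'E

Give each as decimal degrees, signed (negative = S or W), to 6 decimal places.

Point 1:
  Latitude: 67 + 35.545/60 = 67.5924167
  hemisphere S, so the sign is −
  Lon: 103 + 29.229/60 = 103.4871500
  W ⇒ negate
Point 2:
  φ: 11.6398′ = 0.193997°; total 4.1939967
  N → positive
  Lon: 86 + 57.415/60 = 86.9569167
  E → positive
Point 3:
  Lat: 11 + 35.601/60 = 11.5933500
  N → positive
  Longitude: 30.3′ = 0.505000°; total 61.5050000
  W ⇒ negate
Point 4:
  Latitude: 28.7237′ = 0.478728°; total 1.4787283
  S ⇒ negate
  Lon: 6.0188′ = 0.100313°; total 156.1003133
  E ⇒ keep positive

1. -67.592417, -103.487150
2. 4.193997, 86.956917
3. 11.593350, -61.505000
4. -1.478728, 156.100313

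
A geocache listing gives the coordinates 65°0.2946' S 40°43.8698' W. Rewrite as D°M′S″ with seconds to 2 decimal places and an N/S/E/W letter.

65°00′17.68″ S, 40°43′52.19″ W

Latitude: 0.29460′ → 0′ and 0.29460 × 60 = 17.6760″
Lon: fractional minutes 0.86980 × 60 = 52.1880″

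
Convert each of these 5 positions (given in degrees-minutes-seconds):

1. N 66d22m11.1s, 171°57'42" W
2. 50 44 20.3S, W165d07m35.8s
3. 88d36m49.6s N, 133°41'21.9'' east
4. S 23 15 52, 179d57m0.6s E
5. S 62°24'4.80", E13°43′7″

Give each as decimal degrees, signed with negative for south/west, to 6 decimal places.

Point 1:
  Lat: 66 + 22/60 + 11.1/3600 = 66.3697500
  N ⇒ keep positive
  λ: 57′ + 42″ = 57.70000′; 171 + 57.70000/60 = 171.9616667
  W ⇒ negate
Point 2:
  Lat: 44′ + 20.3″ = 44.33833′; 50 + 44.33833/60 = 50.7389722
  hemisphere S, so the sign is −
  Lon: 165 + 7/60 + 35.8/3600 = 165.1266111
  W ⇒ negate
Point 3:
  Lat: 88 + 36/60 + 49.6/3600 = 88.6137778
  N ⇒ keep positive
  Longitude: 133° + 41/60 + 21.9/3600 = 133 + 0.683333 + 0.006083 = 133.6894167
  E → positive
Point 4:
  Latitude: 23° + 15/60 + 52/3600 = 23 + 0.250000 + 0.014444 = 23.2644444
  S ⇒ negate
  Lon: 179° + 57/60 + 0.6/3600 = 179 + 0.950000 + 0.000167 = 179.9501667
  E → positive
Point 5:
  Lat: 62° + 24/60 + 4.8/3600 = 62 + 0.400000 + 0.001333 = 62.4013333
  S ⇒ negate
  λ: 13 + 43/60 + 7/3600 = 13.7186111
  E → positive

1. 66.369750, -171.961667
2. -50.738972, -165.126611
3. 88.613778, 133.689417
4. -23.264444, 179.950167
5. -62.401333, 13.718611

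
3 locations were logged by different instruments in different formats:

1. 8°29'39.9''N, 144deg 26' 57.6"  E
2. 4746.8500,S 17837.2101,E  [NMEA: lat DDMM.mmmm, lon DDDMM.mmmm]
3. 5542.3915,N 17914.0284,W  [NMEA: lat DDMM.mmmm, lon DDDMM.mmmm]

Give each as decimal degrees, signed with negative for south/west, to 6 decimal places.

1. 8.494417, 144.449333
2. -47.780833, 178.620168
3. 55.706525, -179.233807

Point 1:
  φ: 29′ + 39.9″ = 29.66500′; 8 + 29.66500/60 = 8.4944167
  N ⇒ keep positive
  Longitude: 26′ + 57.6″ = 26.96000′; 144 + 26.96000/60 = 144.4493333
  E ⇒ keep positive
Point 2:
  Latitude: degrees = first 2 digits = 47, minutes = 46.85; 47 + 46.85/60 = 47.7808333
  S → negative
  Lon: split at 3 digits → 178° and 37.2101′; 178 + 37.2101/60 = 178.6201683
  E ⇒ keep positive
Point 3:
  Lat: degrees = first 2 digits = 55, minutes = 42.3915; 55 + 42.3915/60 = 55.7065250
  N → positive
  λ: split at 3 digits → 179° and 14.0284′; 179 + 14.0284/60 = 179.2338067
  W ⇒ negate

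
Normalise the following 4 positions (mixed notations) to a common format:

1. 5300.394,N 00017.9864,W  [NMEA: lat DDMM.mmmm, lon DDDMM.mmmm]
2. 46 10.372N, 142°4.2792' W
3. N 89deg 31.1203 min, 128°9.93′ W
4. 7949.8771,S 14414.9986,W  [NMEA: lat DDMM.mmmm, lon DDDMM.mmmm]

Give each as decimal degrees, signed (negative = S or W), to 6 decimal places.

Point 1:
  φ: split at 2 digits → 53° and 0.394′; 53 + 0.394/60 = 53.0065667
  N ⇒ keep positive
  Lon: degrees = first 3 digits = 0, minutes = 17.9864; 0 + 17.9864/60 = 0.2997733
  hemisphere W, so the sign is −
Point 2:
  φ: 10.372′ = 0.172867°; total 46.1728667
  N ⇒ keep positive
  Lon: 142 + 4.2792/60 = 142.0713200
  W ⇒ negate
Point 3:
  φ: 31.1203′ = 0.518672°; total 89.5186717
  N ⇒ keep positive
  Longitude: 128 + 9.93/60 = 128.1655000
  W ⇒ negate
Point 4:
  Latitude: split at 2 digits → 79° and 49.8771′; 79 + 49.8771/60 = 79.8312850
  S → negative
  λ: split at 3 digits → 144° and 14.9986′; 144 + 14.9986/60 = 144.2499767
  W ⇒ negate

1. 53.006567, -0.299773
2. 46.172867, -142.071320
3. 89.518672, -128.165500
4. -79.831285, -144.249977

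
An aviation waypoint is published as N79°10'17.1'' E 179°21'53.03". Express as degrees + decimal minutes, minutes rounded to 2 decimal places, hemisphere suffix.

79° 10.29′ N, 179° 21.88′ E

φ: seconds/60 = 0.28500; minutes = 10 + 0.28500 = 10.2850
Lon: seconds/60 = 0.88383; minutes = 21 + 0.88383 = 21.8838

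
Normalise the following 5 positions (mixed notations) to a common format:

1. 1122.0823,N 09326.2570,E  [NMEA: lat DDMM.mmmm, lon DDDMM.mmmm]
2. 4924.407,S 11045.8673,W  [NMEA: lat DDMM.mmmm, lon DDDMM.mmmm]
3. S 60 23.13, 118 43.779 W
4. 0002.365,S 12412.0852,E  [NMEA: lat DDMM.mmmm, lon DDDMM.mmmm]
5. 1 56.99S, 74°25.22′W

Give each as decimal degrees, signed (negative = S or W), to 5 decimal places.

Point 1:
  Lat: split at 2 digits → 11° and 22.0823′; 11 + 22.0823/60 = 11.368038
  N ⇒ keep positive
  Lon: split at 3 digits → 093° and 26.257′; 93 + 26.257/60 = 93.437617
  E → positive
Point 2:
  Latitude: split at 2 digits → 49° and 24.407′; 49 + 24.407/60 = 49.406783
  S ⇒ negate
  λ: split at 3 digits → 110° and 45.8673′; 110 + 45.8673/60 = 110.764455
  W → negative
Point 3:
  φ: 60 + 23.13/60 = 60.385500
  S ⇒ negate
  Longitude: 118 + 43.779/60 = 118.729650
  W ⇒ negate
Point 4:
  φ: degrees = first 2 digits = 0, minutes = 2.365; 0 + 2.365/60 = 0.039417
  S → negative
  Lon: split at 3 digits → 124° and 12.0852′; 124 + 12.0852/60 = 124.201420
  E → positive
Point 5:
  Lat: 1 + 56.99/60 = 1.949833
  hemisphere S, so the sign is −
  Longitude: 25.22′ = 0.420333°; total 74.420333
  W ⇒ negate

1. 11.36804, 93.43762
2. -49.40678, -110.76446
3. -60.38550, -118.72965
4. -0.03942, 124.20142
5. -1.94983, -74.42033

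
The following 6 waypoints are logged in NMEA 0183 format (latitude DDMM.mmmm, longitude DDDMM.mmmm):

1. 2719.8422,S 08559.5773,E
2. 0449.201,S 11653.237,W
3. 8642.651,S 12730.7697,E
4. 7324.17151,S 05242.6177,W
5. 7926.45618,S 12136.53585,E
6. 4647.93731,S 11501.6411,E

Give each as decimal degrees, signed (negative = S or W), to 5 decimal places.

1. -27.33070, 85.99296
2. -4.82002, -116.88728
3. -86.71085, 127.51283
4. -73.40286, -52.71030
5. -79.44094, 121.60893
6. -46.79896, 115.02735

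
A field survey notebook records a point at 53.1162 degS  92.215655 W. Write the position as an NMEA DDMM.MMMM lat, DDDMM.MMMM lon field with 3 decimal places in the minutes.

Latitude: minutes = (53.116200 − 53) × 60 = 6.97200
λ: minutes = (92.215655 − 92) × 60 = 12.93930

5306.972,S / 09212.939,W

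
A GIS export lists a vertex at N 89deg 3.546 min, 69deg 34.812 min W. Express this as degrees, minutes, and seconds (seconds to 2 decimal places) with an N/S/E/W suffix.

Latitude: fractional minutes 0.54600 × 60 = 32.7600″
λ: fractional minutes 0.81200 × 60 = 48.7200″

89°03′32.76″ N, 69°34′48.72″ W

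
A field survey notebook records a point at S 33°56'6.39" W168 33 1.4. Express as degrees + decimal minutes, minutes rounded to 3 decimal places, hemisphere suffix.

33° 56.107′ S, 168° 33.023′ W

Latitude: seconds/60 = 0.10650; minutes = 56 + 0.10650 = 56.10650
λ: seconds/60 = 0.02333; minutes = 33 + 0.02333 = 33.02333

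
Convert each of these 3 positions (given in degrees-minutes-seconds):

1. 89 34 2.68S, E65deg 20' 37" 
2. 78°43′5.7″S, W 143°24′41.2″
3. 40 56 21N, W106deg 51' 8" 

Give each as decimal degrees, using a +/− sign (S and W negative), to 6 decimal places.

1. -89.567411, 65.343611
2. -78.718250, -143.411444
3. 40.939167, -106.852222

Point 1:
  Latitude: 89° + 34/60 + 2.68/3600 = 89 + 0.566667 + 0.000744 = 89.5674111
  hemisphere S, so the sign is −
  Lon: 20′ + 37″ = 20.61667′; 65 + 20.61667/60 = 65.3436111
  E ⇒ keep positive
Point 2:
  φ: 78° + 43/60 + 5.7/3600 = 78 + 0.716667 + 0.001583 = 78.7182500
  S → negative
  λ: 143° + 24/60 + 41.2/3600 = 143 + 0.400000 + 0.011444 = 143.4114444
  W ⇒ negate
Point 3:
  Latitude: 56′ + 21″ = 56.35000′; 40 + 56.35000/60 = 40.9391667
  N → positive
  λ: 106° + 51/60 + 8/3600 = 106 + 0.850000 + 0.002222 = 106.8522222
  W ⇒ negate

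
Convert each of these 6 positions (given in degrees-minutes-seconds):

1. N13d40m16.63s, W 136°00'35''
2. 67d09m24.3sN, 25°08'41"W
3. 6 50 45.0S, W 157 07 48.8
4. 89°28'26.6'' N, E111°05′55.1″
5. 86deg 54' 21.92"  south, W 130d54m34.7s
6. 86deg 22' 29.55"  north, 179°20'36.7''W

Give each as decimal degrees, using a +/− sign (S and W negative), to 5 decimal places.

Point 1:
  Latitude: 13° + 40/60 + 16.63/3600 = 13 + 0.666667 + 0.004619 = 13.671286
  N ⇒ keep positive
  Lon: 136° + 0/60 + 35/3600 = 136 + 0.000000 + 0.009722 = 136.009722
  W → negative
Point 2:
  Latitude: 67° + 9/60 + 24.3/3600 = 67 + 0.150000 + 0.006750 = 67.156750
  N ⇒ keep positive
  Lon: 25 + 8/60 + 41/3600 = 25.144722
  W ⇒ negate
Point 3:
  φ: 6 + 50/60 + 45/3600 = 6.845833
  S ⇒ negate
  λ: 157 + 7/60 + 48.8/3600 = 157.130222
  hemisphere W, so the sign is −
Point 4:
  Lat: 28′ + 26.6″ = 28.44333′; 89 + 28.44333/60 = 89.474056
  N ⇒ keep positive
  Longitude: 111° + 5/60 + 55.1/3600 = 111 + 0.083333 + 0.015306 = 111.098639
  E → positive
Point 5:
  Latitude: 86 + 54/60 + 21.92/3600 = 86.906089
  hemisphere S, so the sign is −
  Longitude: 130 + 54/60 + 34.7/3600 = 130.909639
  W ⇒ negate
Point 6:
  Latitude: 86 + 22/60 + 29.55/3600 = 86.374875
  N ⇒ keep positive
  Longitude: 179° + 20/60 + 36.7/3600 = 179 + 0.333333 + 0.010194 = 179.343528
  W → negative

1. 13.67129, -136.00972
2. 67.15675, -25.14472
3. -6.84583, -157.13022
4. 89.47406, 111.09864
5. -86.90609, -130.90964
6. 86.37488, -179.34353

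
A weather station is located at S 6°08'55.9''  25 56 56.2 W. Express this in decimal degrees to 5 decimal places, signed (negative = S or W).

-6.14886, -25.94894

φ: 6 + 8/60 + 55.9/3600 = 6.148861
S → negative
λ: 25° + 56/60 + 56.2/3600 = 25 + 0.933333 + 0.015611 = 25.948944
W ⇒ negate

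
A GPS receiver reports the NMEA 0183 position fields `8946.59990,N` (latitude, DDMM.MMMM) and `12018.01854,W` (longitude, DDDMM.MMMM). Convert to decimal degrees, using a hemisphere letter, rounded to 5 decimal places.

89.77667° N, 120.30031° W

Latitude: split at 2 digits → 89° and 46.5999′; 89 + 46.5999/60 = 89.776665
λ: split at 3 digits → 120° and 18.01854′; 120 + 18.01854/60 = 120.300309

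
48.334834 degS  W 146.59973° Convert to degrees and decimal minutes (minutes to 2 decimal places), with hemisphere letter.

Latitude: minutes = (48.334834 − 48) × 60 = 20.0900
λ: fractional part 0.599730 → 35.9838 minutes

48° 20.09′ S, 146° 35.98′ W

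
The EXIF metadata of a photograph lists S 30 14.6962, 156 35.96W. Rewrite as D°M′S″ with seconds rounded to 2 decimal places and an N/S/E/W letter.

Lat: fractional minutes 0.69620 × 60 = 41.7720″
Lon: 35.96000′ → 35′ and 0.96000 × 60 = 57.6000″

30°14′41.77″ S, 156°35′57.60″ W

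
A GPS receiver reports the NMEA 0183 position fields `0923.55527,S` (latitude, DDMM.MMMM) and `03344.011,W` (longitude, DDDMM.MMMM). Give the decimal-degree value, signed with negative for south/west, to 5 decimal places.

-9.39259, -33.73352

Lat: degrees = first 2 digits = 9, minutes = 23.55527; 9 + 23.55527/60 = 9.392588
hemisphere S, so the sign is −
Longitude: degrees = first 3 digits = 33, minutes = 44.011; 33 + 44.011/60 = 33.733517
W ⇒ negate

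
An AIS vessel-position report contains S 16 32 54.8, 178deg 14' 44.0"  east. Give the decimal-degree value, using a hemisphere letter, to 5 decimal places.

φ: 32′ + 54.8″ = 32.91333′; 16 + 32.91333/60 = 16.548556
λ: 14′ + 44″ = 14.73333′; 178 + 14.73333/60 = 178.245556

16.54856° S, 178.24556° E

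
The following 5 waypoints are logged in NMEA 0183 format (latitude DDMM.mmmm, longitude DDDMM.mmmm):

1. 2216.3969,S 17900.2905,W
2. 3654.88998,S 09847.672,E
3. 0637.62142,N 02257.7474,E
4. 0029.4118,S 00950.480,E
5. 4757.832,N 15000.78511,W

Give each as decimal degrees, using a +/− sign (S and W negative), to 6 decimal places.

1. -22.273282, -179.004842
2. -36.914833, 98.794533
3. 6.627024, 22.962457
4. -0.490197, 9.841333
5. 47.963867, -150.013085

Point 1:
  Latitude: degrees = first 2 digits = 22, minutes = 16.3969; 22 + 16.3969/60 = 22.2732817
  hemisphere S, so the sign is −
  Longitude: degrees = first 3 digits = 179, minutes = 0.2905; 179 + 0.2905/60 = 179.0048417
  W ⇒ negate
Point 2:
  φ: split at 2 digits → 36° and 54.88998′; 36 + 54.88998/60 = 36.9148330
  hemisphere S, so the sign is −
  Lon: split at 3 digits → 098° and 47.672′; 98 + 47.672/60 = 98.7945333
  E → positive
Point 3:
  Latitude: split at 2 digits → 06° and 37.62142′; 6 + 37.62142/60 = 6.6270237
  N ⇒ keep positive
  Longitude: split at 3 digits → 022° and 57.7474′; 22 + 57.7474/60 = 22.9624567
  E → positive
Point 4:
  φ: split at 2 digits → 00° and 29.4118′; 0 + 29.4118/60 = 0.4901967
  hemisphere S, so the sign is −
  λ: split at 3 digits → 009° and 50.48′; 9 + 50.48/60 = 9.8413333
  E ⇒ keep positive
Point 5:
  φ: degrees = first 2 digits = 47, minutes = 57.832; 47 + 57.832/60 = 47.9638667
  N → positive
  Longitude: split at 3 digits → 150° and 0.78511′; 150 + 0.78511/60 = 150.0130852
  W ⇒ negate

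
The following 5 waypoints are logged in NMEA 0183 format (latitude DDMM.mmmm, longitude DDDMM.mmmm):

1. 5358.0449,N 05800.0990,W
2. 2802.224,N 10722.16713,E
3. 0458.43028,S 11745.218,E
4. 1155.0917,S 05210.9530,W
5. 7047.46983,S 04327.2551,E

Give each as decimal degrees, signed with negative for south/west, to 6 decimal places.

1. 53.967415, -58.001650
2. 28.037067, 107.369452
3. -4.973838, 117.753633
4. -11.918195, -52.182550
5. -70.791164, 43.454252

Point 1:
  Lat: degrees = first 2 digits = 53, minutes = 58.0449; 53 + 58.0449/60 = 53.9674150
  N ⇒ keep positive
  Longitude: split at 3 digits → 058° and 0.099′; 58 + 0.099/60 = 58.0016500
  W ⇒ negate
Point 2:
  Lat: split at 2 digits → 28° and 2.224′; 28 + 2.224/60 = 28.0370667
  N → positive
  λ: split at 3 digits → 107° and 22.16713′; 107 + 22.16713/60 = 107.3694522
  E ⇒ keep positive
Point 3:
  Lat: degrees = first 2 digits = 4, minutes = 58.43028; 4 + 58.43028/60 = 4.9738380
  hemisphere S, so the sign is −
  λ: degrees = first 3 digits = 117, minutes = 45.218; 117 + 45.218/60 = 117.7536333
  E → positive
Point 4:
  Lat: split at 2 digits → 11° and 55.0917′; 11 + 55.0917/60 = 11.9181950
  S → negative
  Lon: degrees = first 3 digits = 52, minutes = 10.953; 52 + 10.953/60 = 52.1825500
  W ⇒ negate
Point 5:
  Lat: split at 2 digits → 70° and 47.46983′; 70 + 47.46983/60 = 70.7911638
  hemisphere S, so the sign is −
  Lon: split at 3 digits → 043° and 27.2551′; 43 + 27.2551/60 = 43.4542517
  E ⇒ keep positive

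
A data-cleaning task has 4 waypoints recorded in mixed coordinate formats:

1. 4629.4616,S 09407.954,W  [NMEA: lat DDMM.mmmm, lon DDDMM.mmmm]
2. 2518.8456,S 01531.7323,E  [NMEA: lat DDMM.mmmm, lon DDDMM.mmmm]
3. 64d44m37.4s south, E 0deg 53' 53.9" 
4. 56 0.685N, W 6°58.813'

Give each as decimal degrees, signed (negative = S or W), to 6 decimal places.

1. -46.491027, -94.132567
2. -25.314093, 15.528872
3. -64.743722, 0.898306
4. 56.011417, -6.980217

Point 1:
  Lat: split at 2 digits → 46° and 29.4616′; 46 + 29.4616/60 = 46.4910267
  S ⇒ negate
  Lon: split at 3 digits → 094° and 7.954′; 94 + 7.954/60 = 94.1325667
  W ⇒ negate
Point 2:
  Lat: split at 2 digits → 25° and 18.8456′; 25 + 18.8456/60 = 25.3140933
  S ⇒ negate
  Longitude: degrees = first 3 digits = 15, minutes = 31.7323; 15 + 31.7323/60 = 15.5288717
  E → positive
Point 3:
  φ: 44′ + 37.4″ = 44.62333′; 64 + 44.62333/60 = 64.7437222
  S → negative
  λ: 0 + 53/60 + 53.9/3600 = 0.8983056
  E ⇒ keep positive
Point 4:
  Latitude: 0.685′ = 0.011417°; total 56.0114167
  N → positive
  Longitude: 58.813′ = 0.980217°; total 6.9802167
  hemisphere W, so the sign is −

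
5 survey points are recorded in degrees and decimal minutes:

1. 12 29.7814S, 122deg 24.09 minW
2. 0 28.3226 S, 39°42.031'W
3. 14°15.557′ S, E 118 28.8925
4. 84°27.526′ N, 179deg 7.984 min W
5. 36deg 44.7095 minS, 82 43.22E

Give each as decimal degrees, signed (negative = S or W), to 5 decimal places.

1. -12.49636, -122.40150
2. -0.47204, -39.70052
3. -14.25928, 118.48154
4. 84.45877, -179.13307
5. -36.74516, 82.72033

Point 1:
  Lat: 29.7814′ = 0.496357°; total 12.496357
  hemisphere S, so the sign is −
  Longitude: 122 + 24.09/60 = 122.401500
  W → negative
Point 2:
  Lat: 0 + 28.3226/60 = 0.472043
  hemisphere S, so the sign is −
  Lon: 39 + 42.031/60 = 39.700517
  W ⇒ negate
Point 3:
  φ: 14 + 15.557/60 = 14.259283
  S ⇒ negate
  λ: 118 + 28.8925/60 = 118.481542
  E ⇒ keep positive
Point 4:
  Lat: 27.526′ = 0.458767°; total 84.458767
  N ⇒ keep positive
  Longitude: 7.984′ = 0.133067°; total 179.133067
  hemisphere W, so the sign is −
Point 5:
  φ: 44.7095′ = 0.745158°; total 36.745158
  S → negative
  λ: 82 + 43.22/60 = 82.720333
  E ⇒ keep positive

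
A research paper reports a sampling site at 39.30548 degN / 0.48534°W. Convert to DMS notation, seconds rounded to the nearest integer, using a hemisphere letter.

Lat: 0.305480 × 60 = 18.32880′ → 18′, remainder × 60 = 19.73″
λ: 0.485340° → 29.12040′; 0.12040 × 60 = 7.22″

39°18′20″ N, 0°29′7″ W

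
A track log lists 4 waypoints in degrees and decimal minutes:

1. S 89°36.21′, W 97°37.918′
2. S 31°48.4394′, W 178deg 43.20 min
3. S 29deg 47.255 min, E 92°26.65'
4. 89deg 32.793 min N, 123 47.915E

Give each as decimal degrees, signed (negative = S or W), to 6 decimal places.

1. -89.603500, -97.631967
2. -31.807323, -178.720000
3. -29.787583, 92.444167
4. 89.546550, 123.798583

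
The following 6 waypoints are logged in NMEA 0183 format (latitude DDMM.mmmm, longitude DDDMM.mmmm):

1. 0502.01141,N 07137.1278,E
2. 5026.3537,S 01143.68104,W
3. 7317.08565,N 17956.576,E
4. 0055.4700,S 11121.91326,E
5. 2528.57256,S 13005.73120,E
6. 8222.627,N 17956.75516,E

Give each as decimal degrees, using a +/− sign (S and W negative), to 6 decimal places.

1. 5.033524, 71.618797
2. -50.439228, -11.728017
3. 73.284761, 179.942933
4. -0.924500, 111.365221
5. -25.476209, 130.095520
6. 82.377117, 179.945919

Point 1:
  φ: split at 2 digits → 05° and 2.01141′; 5 + 2.01141/60 = 5.0335235
  N ⇒ keep positive
  Lon: degrees = first 3 digits = 71, minutes = 37.1278; 71 + 37.1278/60 = 71.6187967
  E ⇒ keep positive
Point 2:
  Lat: degrees = first 2 digits = 50, minutes = 26.3537; 50 + 26.3537/60 = 50.4392283
  S → negative
  Longitude: degrees = first 3 digits = 11, minutes = 43.68104; 11 + 43.68104/60 = 11.7280173
  W ⇒ negate
Point 3:
  φ: split at 2 digits → 73° and 17.08565′; 73 + 17.08565/60 = 73.2847608
  N ⇒ keep positive
  Longitude: split at 3 digits → 179° and 56.576′; 179 + 56.576/60 = 179.9429333
  E → positive
Point 4:
  Lat: split at 2 digits → 00° and 55.47′; 0 + 55.47/60 = 0.9245000
  hemisphere S, so the sign is −
  Lon: split at 3 digits → 111° and 21.91326′; 111 + 21.91326/60 = 111.3652210
  E ⇒ keep positive
Point 5:
  φ: split at 2 digits → 25° and 28.57256′; 25 + 28.57256/60 = 25.4762093
  S → negative
  Lon: split at 3 digits → 130° and 5.7312′; 130 + 5.7312/60 = 130.0955200
  E ⇒ keep positive
Point 6:
  Lat: split at 2 digits → 82° and 22.627′; 82 + 22.627/60 = 82.3771167
  N → positive
  λ: degrees = first 3 digits = 179, minutes = 56.75516; 179 + 56.75516/60 = 179.9459193
  E → positive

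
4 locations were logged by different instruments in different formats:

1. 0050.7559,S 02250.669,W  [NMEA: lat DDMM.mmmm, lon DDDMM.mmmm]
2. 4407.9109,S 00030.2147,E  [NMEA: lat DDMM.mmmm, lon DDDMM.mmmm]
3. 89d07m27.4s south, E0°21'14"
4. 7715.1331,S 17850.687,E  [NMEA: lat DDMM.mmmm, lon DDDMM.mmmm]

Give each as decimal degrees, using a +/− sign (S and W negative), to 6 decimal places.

Point 1:
  Latitude: split at 2 digits → 00° and 50.7559′; 0 + 50.7559/60 = 0.8459317
  S ⇒ negate
  λ: degrees = first 3 digits = 22, minutes = 50.669; 22 + 50.669/60 = 22.8444833
  W → negative
Point 2:
  Latitude: split at 2 digits → 44° and 7.9109′; 44 + 7.9109/60 = 44.1318483
  hemisphere S, so the sign is −
  Lon: degrees = first 3 digits = 0, minutes = 30.2147; 0 + 30.2147/60 = 0.5035783
  E ⇒ keep positive
Point 3:
  Lat: 89° + 7/60 + 27.4/3600 = 89 + 0.116667 + 0.007611 = 89.1242778
  S ⇒ negate
  Longitude: 21′ + 14″ = 21.23333′; 0 + 21.23333/60 = 0.3538889
  E → positive
Point 4:
  φ: split at 2 digits → 77° and 15.1331′; 77 + 15.1331/60 = 77.2522183
  S → negative
  Longitude: degrees = first 3 digits = 178, minutes = 50.687; 178 + 50.687/60 = 178.8447833
  E ⇒ keep positive

1. -0.845932, -22.844483
2. -44.131848, 0.503578
3. -89.124278, 0.353889
4. -77.252218, 178.844783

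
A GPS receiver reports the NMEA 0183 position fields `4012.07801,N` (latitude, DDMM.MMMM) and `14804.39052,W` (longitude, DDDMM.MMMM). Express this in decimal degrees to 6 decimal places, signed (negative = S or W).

40.201300, -148.073175

φ: degrees = first 2 digits = 40, minutes = 12.07801; 40 + 12.07801/60 = 40.2013002
N → positive
Lon: degrees = first 3 digits = 148, minutes = 4.39052; 148 + 4.39052/60 = 148.0731753
W → negative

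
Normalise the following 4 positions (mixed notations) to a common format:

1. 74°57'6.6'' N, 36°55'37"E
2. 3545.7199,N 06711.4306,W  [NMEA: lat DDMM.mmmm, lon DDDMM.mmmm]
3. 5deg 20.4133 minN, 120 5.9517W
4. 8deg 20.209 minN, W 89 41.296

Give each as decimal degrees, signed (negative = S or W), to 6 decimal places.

1. 74.951833, 36.926944
2. 35.761998, -67.190510
3. 5.340222, -120.099195
4. 8.336817, -89.688267

Point 1:
  Latitude: 74° + 57/60 + 6.6/3600 = 74 + 0.950000 + 0.001833 = 74.9518333
  N → positive
  Longitude: 55′ + 37″ = 55.61667′; 36 + 55.61667/60 = 36.9269444
  E ⇒ keep positive
Point 2:
  φ: split at 2 digits → 35° and 45.7199′; 35 + 45.7199/60 = 35.7619983
  N → positive
  Longitude: split at 3 digits → 067° and 11.4306′; 67 + 11.4306/60 = 67.1905100
  hemisphere W, so the sign is −
Point 3:
  Lat: 5 + 20.4133/60 = 5.3402217
  N → positive
  Longitude: 5.9517′ = 0.099195°; total 120.0991950
  W → negative
Point 4:
  Lat: 8 + 20.209/60 = 8.3368167
  N → positive
  Lon: 89 + 41.296/60 = 89.6882667
  W ⇒ negate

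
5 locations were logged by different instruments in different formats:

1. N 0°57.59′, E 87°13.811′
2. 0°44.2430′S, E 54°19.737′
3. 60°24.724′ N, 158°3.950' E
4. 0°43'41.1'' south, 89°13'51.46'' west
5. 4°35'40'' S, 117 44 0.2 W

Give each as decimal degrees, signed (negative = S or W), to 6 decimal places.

1. 0.959833, 87.230183
2. -0.737383, 54.328950
3. 60.412067, 158.065833
4. -0.728083, -89.230961
5. -4.594444, -117.733389

Point 1:
  Lat: 0 + 57.59/60 = 0.9598333
  N → positive
  Lon: 13.811′ = 0.230183°; total 87.2301833
  E → positive
Point 2:
  Latitude: 0 + 44.243/60 = 0.7373833
  hemisphere S, so the sign is −
  Longitude: 54 + 19.737/60 = 54.3289500
  E ⇒ keep positive
Point 3:
  Latitude: 24.724′ = 0.412067°; total 60.4120667
  N → positive
  Lon: 158 + 3.95/60 = 158.0658333
  E → positive
Point 4:
  φ: 0° + 43/60 + 41.1/3600 = 0 + 0.716667 + 0.011417 = 0.7280833
  hemisphere S, so the sign is −
  Longitude: 89° + 13/60 + 51.46/3600 = 89 + 0.216667 + 0.014294 = 89.2309611
  W ⇒ negate
Point 5:
  Lat: 4° + 35/60 + 40/3600 = 4 + 0.583333 + 0.011111 = 4.5944444
  S ⇒ negate
  Lon: 44′ + 0.2″ = 44.00333′; 117 + 44.00333/60 = 117.7333889
  hemisphere W, so the sign is −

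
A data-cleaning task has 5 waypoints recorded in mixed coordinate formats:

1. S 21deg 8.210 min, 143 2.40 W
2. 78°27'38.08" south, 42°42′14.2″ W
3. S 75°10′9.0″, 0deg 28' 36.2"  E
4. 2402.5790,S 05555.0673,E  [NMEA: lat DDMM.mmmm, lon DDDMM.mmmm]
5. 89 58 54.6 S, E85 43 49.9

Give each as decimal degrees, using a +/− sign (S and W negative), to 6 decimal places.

1. -21.136833, -143.040000
2. -78.460578, -42.703944
3. -75.169167, 0.476722
4. -24.042983, 55.917788
5. -89.981833, 85.730528

Point 1:
  φ: 8.21′ = 0.136833°; total 21.1368333
  hemisphere S, so the sign is −
  Lon: 143 + 2.4/60 = 143.0400000
  W ⇒ negate
Point 2:
  Lat: 27′ + 38.08″ = 27.63467′; 78 + 27.63467/60 = 78.4605778
  S ⇒ negate
  Lon: 42 + 42/60 + 14.2/3600 = 42.7039444
  W ⇒ negate
Point 3:
  Lat: 75° + 10/60 + 9/3600 = 75 + 0.166667 + 0.002500 = 75.1691667
  S → negative
  Lon: 28′ + 36.2″ = 28.60333′; 0 + 28.60333/60 = 0.4767222
  E → positive
Point 4:
  φ: degrees = first 2 digits = 24, minutes = 2.579; 24 + 2.579/60 = 24.0429833
  hemisphere S, so the sign is −
  Longitude: degrees = first 3 digits = 55, minutes = 55.0673; 55 + 55.0673/60 = 55.9177883
  E ⇒ keep positive
Point 5:
  Lat: 58′ + 54.6″ = 58.91000′; 89 + 58.91000/60 = 89.9818333
  hemisphere S, so the sign is −
  Lon: 85 + 43/60 + 49.9/3600 = 85.7305278
  E ⇒ keep positive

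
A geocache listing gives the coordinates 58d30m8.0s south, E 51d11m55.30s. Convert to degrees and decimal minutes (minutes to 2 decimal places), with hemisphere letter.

58° 30.13′ S, 51° 11.92′ E

φ: seconds/60 = 0.13333; minutes = 30 + 0.13333 = 30.1333
Lon: seconds/60 = 0.92167; minutes = 11 + 0.92167 = 11.9217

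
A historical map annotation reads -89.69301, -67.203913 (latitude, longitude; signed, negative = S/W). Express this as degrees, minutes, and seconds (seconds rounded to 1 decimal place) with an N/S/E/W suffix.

89°41′34.8″ S, 67°12′14.1″ W

Latitude is negative → S; |value| = 89.693010
φ: 0.693010 × 60 = 41.58060′ → 41′, remainder × 60 = 34.836″
Longitude is negative → W; |value| = 67.203913
Longitude: 0.203913° → 12.23478′; 0.23478 × 60 = 14.087″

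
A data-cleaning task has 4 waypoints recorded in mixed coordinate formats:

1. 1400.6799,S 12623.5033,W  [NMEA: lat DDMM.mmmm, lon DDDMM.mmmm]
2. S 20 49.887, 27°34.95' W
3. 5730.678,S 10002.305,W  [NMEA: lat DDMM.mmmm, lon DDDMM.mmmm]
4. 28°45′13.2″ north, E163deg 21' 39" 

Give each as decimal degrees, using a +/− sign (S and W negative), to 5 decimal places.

1. -14.01133, -126.39172
2. -20.83145, -27.58250
3. -57.51130, -100.03842
4. 28.75367, 163.36083

Point 1:
  φ: split at 2 digits → 14° and 0.6799′; 14 + 0.6799/60 = 14.011332
  S → negative
  Longitude: degrees = first 3 digits = 126, minutes = 23.5033; 126 + 23.5033/60 = 126.391722
  W → negative
Point 2:
  Latitude: 20 + 49.887/60 = 20.831450
  hemisphere S, so the sign is −
  λ: 27 + 34.95/60 = 27.582500
  hemisphere W, so the sign is −
Point 3:
  φ: split at 2 digits → 57° and 30.678′; 57 + 30.678/60 = 57.511300
  S → negative
  Lon: split at 3 digits → 100° and 2.305′; 100 + 2.305/60 = 100.038417
  W ⇒ negate
Point 4:
  φ: 28 + 45/60 + 13.2/3600 = 28.753667
  N ⇒ keep positive
  Lon: 21′ + 39″ = 21.65000′; 163 + 21.65000/60 = 163.360833
  E ⇒ keep positive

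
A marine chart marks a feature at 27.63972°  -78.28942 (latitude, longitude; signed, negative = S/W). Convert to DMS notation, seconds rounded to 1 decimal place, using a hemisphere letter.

Latitude: whole degrees 27; 38.38320′ → 38′ and 22.992″
Longitude is negative → W; |value| = 78.289420
Lon: 0.289420 × 60 = 17.36520′ → 17′, remainder × 60 = 21.912″

27°38′23.0″ N, 78°17′21.9″ W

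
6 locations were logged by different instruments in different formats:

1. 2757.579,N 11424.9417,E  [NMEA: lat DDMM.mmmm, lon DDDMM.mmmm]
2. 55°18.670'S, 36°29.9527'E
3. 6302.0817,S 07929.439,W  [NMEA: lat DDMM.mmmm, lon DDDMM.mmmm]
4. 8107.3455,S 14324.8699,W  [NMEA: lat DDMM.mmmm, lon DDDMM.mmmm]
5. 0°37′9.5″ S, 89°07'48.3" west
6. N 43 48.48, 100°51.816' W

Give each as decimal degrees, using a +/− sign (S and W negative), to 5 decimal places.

1. 27.95965, 114.41570
2. -55.31117, 36.49921
3. -63.03470, -79.49065
4. -81.12243, -143.41450
5. -0.61931, -89.13008
6. 43.80800, -100.86360

Point 1:
  Lat: split at 2 digits → 27° and 57.579′; 27 + 57.579/60 = 27.959650
  N ⇒ keep positive
  Lon: split at 3 digits → 114° and 24.9417′; 114 + 24.9417/60 = 114.415695
  E ⇒ keep positive
Point 2:
  φ: 18.67′ = 0.311167°; total 55.311167
  hemisphere S, so the sign is −
  Longitude: 36 + 29.9527/60 = 36.499212
  E ⇒ keep positive
Point 3:
  Lat: degrees = first 2 digits = 63, minutes = 2.0817; 63 + 2.0817/60 = 63.034695
  hemisphere S, so the sign is −
  Longitude: split at 3 digits → 079° and 29.439′; 79 + 29.439/60 = 79.490650
  hemisphere W, so the sign is −
Point 4:
  Latitude: split at 2 digits → 81° and 7.3455′; 81 + 7.3455/60 = 81.122425
  S → negative
  λ: split at 3 digits → 143° and 24.8699′; 143 + 24.8699/60 = 143.414498
  hemisphere W, so the sign is −
Point 5:
  φ: 0° + 37/60 + 9.5/3600 = 0 + 0.616667 + 0.002639 = 0.619306
  S ⇒ negate
  λ: 7′ + 48.3″ = 7.80500′; 89 + 7.80500/60 = 89.130083
  hemisphere W, so the sign is −
Point 6:
  φ: 48.48′ = 0.808000°; total 43.808000
  N ⇒ keep positive
  Lon: 51.816′ = 0.863600°; total 100.863600
  W → negative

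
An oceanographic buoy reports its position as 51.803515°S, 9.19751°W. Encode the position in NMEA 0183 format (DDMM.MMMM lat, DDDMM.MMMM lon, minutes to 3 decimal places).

5148.211,S / 00911.851,W

φ: minutes = (51.803515 − 51) × 60 = 48.21090
λ: minutes = (9.197510 − 9) × 60 = 11.85060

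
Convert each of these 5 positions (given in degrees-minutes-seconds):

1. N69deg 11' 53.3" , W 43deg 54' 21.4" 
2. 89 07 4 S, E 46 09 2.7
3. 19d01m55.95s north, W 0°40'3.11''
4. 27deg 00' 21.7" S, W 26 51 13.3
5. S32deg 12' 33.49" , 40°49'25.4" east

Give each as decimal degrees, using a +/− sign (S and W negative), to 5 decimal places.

1. 69.19814, -43.90594
2. -89.11778, 46.15075
3. 19.03221, -0.66753
4. -27.00603, -26.85369
5. -32.20930, 40.82372

Point 1:
  Lat: 69° + 11/60 + 53.3/3600 = 69 + 0.183333 + 0.014806 = 69.198139
  N → positive
  Longitude: 54′ + 21.4″ = 54.35667′; 43 + 54.35667/60 = 43.905944
  W → negative
Point 2:
  Lat: 89 + 7/60 + 4/3600 = 89.117778
  S → negative
  Longitude: 46 + 9/60 + 2.7/3600 = 46.150750
  E → positive
Point 3:
  Latitude: 19 + 1/60 + 55.95/3600 = 19.032208
  N → positive
  λ: 0° + 40/60 + 3.11/3600 = 0 + 0.666667 + 0.000864 = 0.667531
  hemisphere W, so the sign is −
Point 4:
  φ: 27 + 0/60 + 21.7/3600 = 27.006028
  hemisphere S, so the sign is −
  Lon: 26° + 51/60 + 13.3/3600 = 26 + 0.850000 + 0.003694 = 26.853694
  W ⇒ negate
Point 5:
  φ: 32° + 12/60 + 33.49/3600 = 32 + 0.200000 + 0.009303 = 32.209303
  hemisphere S, so the sign is −
  Lon: 40° + 49/60 + 25.4/3600 = 40 + 0.816667 + 0.007056 = 40.823722
  E ⇒ keep positive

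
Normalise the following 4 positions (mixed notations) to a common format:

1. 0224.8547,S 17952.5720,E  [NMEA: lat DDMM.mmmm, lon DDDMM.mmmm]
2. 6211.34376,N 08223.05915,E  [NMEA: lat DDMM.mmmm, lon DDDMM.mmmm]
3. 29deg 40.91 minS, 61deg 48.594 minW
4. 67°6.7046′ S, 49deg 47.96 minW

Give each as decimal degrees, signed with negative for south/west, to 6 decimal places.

1. -2.414245, 179.876200
2. 62.189063, 82.384319
3. -29.681833, -61.809900
4. -67.111743, -49.799333

Point 1:
  Latitude: split at 2 digits → 02° and 24.8547′; 2 + 24.8547/60 = 2.4142450
  S → negative
  Lon: degrees = first 3 digits = 179, minutes = 52.572; 179 + 52.572/60 = 179.8762000
  E ⇒ keep positive
Point 2:
  Latitude: degrees = first 2 digits = 62, minutes = 11.34376; 62 + 11.34376/60 = 62.1890627
  N ⇒ keep positive
  Lon: split at 3 digits → 082° and 23.05915′; 82 + 23.05915/60 = 82.3843192
  E ⇒ keep positive
Point 3:
  Lat: 29 + 40.91/60 = 29.6818333
  S → negative
  Lon: 48.594′ = 0.809900°; total 61.8099000
  W ⇒ negate
Point 4:
  Lat: 6.7046′ = 0.111743°; total 67.1117433
  hemisphere S, so the sign is −
  λ: 47.96′ = 0.799333°; total 49.7993333
  hemisphere W, so the sign is −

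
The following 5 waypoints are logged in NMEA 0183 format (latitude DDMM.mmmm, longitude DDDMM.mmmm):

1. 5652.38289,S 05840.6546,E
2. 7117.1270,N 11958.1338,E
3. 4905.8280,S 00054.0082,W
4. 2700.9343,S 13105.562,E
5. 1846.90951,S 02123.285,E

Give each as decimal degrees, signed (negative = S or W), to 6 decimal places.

Point 1:
  Latitude: degrees = first 2 digits = 56, minutes = 52.38289; 56 + 52.38289/60 = 56.8730482
  S → negative
  Lon: split at 3 digits → 058° and 40.6546′; 58 + 40.6546/60 = 58.6775767
  E ⇒ keep positive
Point 2:
  φ: split at 2 digits → 71° and 17.127′; 71 + 17.127/60 = 71.2854500
  N ⇒ keep positive
  λ: split at 3 digits → 119° and 58.1338′; 119 + 58.1338/60 = 119.9688967
  E → positive
Point 3:
  Lat: split at 2 digits → 49° and 5.828′; 49 + 5.828/60 = 49.0971333
  hemisphere S, so the sign is −
  Longitude: degrees = first 3 digits = 0, minutes = 54.0082; 0 + 54.0082/60 = 0.9001367
  hemisphere W, so the sign is −
Point 4:
  Latitude: split at 2 digits → 27° and 0.9343′; 27 + 0.9343/60 = 27.0155717
  S → negative
  Lon: degrees = first 3 digits = 131, minutes = 5.562; 131 + 5.562/60 = 131.0927000
  E → positive
Point 5:
  φ: split at 2 digits → 18° and 46.90951′; 18 + 46.90951/60 = 18.7818252
  hemisphere S, so the sign is −
  Lon: degrees = first 3 digits = 21, minutes = 23.285; 21 + 23.285/60 = 21.3880833
  E → positive

1. -56.873048, 58.677577
2. 71.285450, 119.968897
3. -49.097133, -0.900137
4. -27.015572, 131.092700
5. -18.781825, 21.388083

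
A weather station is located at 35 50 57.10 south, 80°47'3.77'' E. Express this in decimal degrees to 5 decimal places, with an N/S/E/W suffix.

Latitude: 50′ + 57.1″ = 50.95167′; 35 + 50.95167/60 = 35.849194
Lon: 47′ + 3.77″ = 47.06283′; 80 + 47.06283/60 = 80.784381

35.84919° S, 80.78438° E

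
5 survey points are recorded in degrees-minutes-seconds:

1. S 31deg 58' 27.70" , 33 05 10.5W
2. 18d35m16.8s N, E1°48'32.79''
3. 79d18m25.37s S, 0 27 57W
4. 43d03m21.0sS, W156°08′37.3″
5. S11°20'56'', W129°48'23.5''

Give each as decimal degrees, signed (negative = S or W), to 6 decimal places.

1. -31.974361, -33.086250
2. 18.588000, 1.809108
3. -79.307047, -0.465833
4. -43.055833, -156.143694
5. -11.348889, -129.806528

Point 1:
  φ: 31° + 58/60 + 27.7/3600 = 31 + 0.966667 + 0.007694 = 31.9743611
  S → negative
  Longitude: 5′ + 10.5″ = 5.17500′; 33 + 5.17500/60 = 33.0862500
  W ⇒ negate
Point 2:
  φ: 35′ + 16.8″ = 35.28000′; 18 + 35.28000/60 = 18.5880000
  N → positive
  Lon: 1 + 48/60 + 32.79/3600 = 1.8091083
  E → positive
Point 3:
  Latitude: 18′ + 25.37″ = 18.42283′; 79 + 18.42283/60 = 79.3070472
  S → negative
  Longitude: 0° + 27/60 + 57/3600 = 0 + 0.450000 + 0.015833 = 0.4658333
  hemisphere W, so the sign is −
Point 4:
  φ: 43° + 3/60 + 21/3600 = 43 + 0.050000 + 0.005833 = 43.0558333
  hemisphere S, so the sign is −
  Lon: 8′ + 37.3″ = 8.62167′; 156 + 8.62167/60 = 156.1436944
  hemisphere W, so the sign is −
Point 5:
  φ: 20′ + 56″ = 20.93333′; 11 + 20.93333/60 = 11.3488889
  S ⇒ negate
  Lon: 48′ + 23.5″ = 48.39167′; 129 + 48.39167/60 = 129.8065278
  hemisphere W, so the sign is −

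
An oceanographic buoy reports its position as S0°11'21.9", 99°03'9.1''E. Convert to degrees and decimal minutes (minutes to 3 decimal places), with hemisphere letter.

0° 11.365′ S, 99° 3.152′ E

Latitude: 11 + 21.9/60 = 11.36500′
Lon: seconds/60 = 0.15167; minutes = 3 + 0.15167 = 3.15167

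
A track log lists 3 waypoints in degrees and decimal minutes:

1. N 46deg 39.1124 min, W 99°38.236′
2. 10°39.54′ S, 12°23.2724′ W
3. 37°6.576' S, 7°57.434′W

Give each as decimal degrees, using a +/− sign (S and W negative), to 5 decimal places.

1. 46.65187, -99.63727
2. -10.65900, -12.38787
3. -37.10960, -7.95723

Point 1:
  Lat: 46 + 39.1124/60 = 46.651873
  N → positive
  Lon: 99 + 38.236/60 = 99.637267
  W → negative
Point 2:
  Lat: 10 + 39.54/60 = 10.659000
  S → negative
  Lon: 23.2724′ = 0.387873°; total 12.387873
  W ⇒ negate
Point 3:
  φ: 37 + 6.576/60 = 37.109600
  S ⇒ negate
  Lon: 57.434′ = 0.957233°; total 7.957233
  W → negative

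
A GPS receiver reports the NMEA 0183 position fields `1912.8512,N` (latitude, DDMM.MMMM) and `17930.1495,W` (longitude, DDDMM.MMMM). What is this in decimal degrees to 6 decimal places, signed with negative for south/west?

19.214187, -179.502492

Lat: degrees = first 2 digits = 19, minutes = 12.8512; 19 + 12.8512/60 = 19.2141867
N → positive
λ: degrees = first 3 digits = 179, minutes = 30.1495; 179 + 30.1495/60 = 179.5024917
W ⇒ negate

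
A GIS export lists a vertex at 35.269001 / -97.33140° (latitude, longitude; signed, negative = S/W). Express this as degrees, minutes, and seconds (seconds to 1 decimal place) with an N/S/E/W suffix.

35°16′8.4″ N, 97°19′53.0″ W

φ: 0.269001° → 16.14006′; 0.14006 × 60 = 8.404″
Longitude is negative → W; |value| = 97.331400
λ: 0.331400° → 19.88400′; 0.88400 × 60 = 53.040″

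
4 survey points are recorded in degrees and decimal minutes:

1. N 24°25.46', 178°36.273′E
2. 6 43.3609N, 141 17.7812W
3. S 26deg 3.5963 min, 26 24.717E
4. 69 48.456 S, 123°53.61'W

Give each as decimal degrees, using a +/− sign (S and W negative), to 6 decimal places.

Point 1:
  φ: 25.46′ = 0.424333°; total 24.4243333
  N ⇒ keep positive
  Lon: 178 + 36.273/60 = 178.6045500
  E → positive
Point 2:
  φ: 43.3609′ = 0.722682°; total 6.7226817
  N → positive
  Longitude: 17.7812′ = 0.296353°; total 141.2963533
  hemisphere W, so the sign is −
Point 3:
  Lat: 3.5963′ = 0.059938°; total 26.0599383
  S ⇒ negate
  Lon: 24.717′ = 0.411950°; total 26.4119500
  E → positive
Point 4:
  Lat: 48.456′ = 0.807600°; total 69.8076000
  S → negative
  Lon: 53.61′ = 0.893500°; total 123.8935000
  W → negative

1. 24.424333, 178.604550
2. 6.722682, -141.296353
3. -26.059938, 26.411950
4. -69.807600, -123.893500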